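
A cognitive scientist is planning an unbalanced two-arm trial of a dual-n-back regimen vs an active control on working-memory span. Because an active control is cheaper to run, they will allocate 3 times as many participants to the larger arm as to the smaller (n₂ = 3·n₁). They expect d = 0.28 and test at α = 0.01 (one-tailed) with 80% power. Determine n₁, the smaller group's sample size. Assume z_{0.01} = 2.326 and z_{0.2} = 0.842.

n₁ = 171

With allocation ratio k = n₂/n₁ = 3, Var(x̄₁−x̄₂) = σ²(1/n₁ + 1/(k·n₁)) = σ²·(k+1)/(k·n₁).
So n₁ = (1 + 1/k)·((z_{α} + z_β)/d)² = 1.333 × (3.168/0.28)².
n₁ = 1.333 × 128.01 = 170.7.
Round up: n₁ = 171, giving n₂ = 3 × 171 = 513.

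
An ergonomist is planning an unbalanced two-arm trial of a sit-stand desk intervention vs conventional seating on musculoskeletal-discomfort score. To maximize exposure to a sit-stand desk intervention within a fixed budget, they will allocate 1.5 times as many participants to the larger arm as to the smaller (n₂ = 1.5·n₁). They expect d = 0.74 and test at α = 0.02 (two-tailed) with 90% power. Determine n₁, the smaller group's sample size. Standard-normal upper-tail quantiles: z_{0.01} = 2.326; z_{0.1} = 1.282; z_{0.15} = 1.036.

n₁ = 40

With allocation ratio k = n₂/n₁ = 1.5, Var(x̄₁−x̄₂) = σ²(1/n₁ + 1/(k·n₁)) = σ²·(k+1)/(k·n₁).
So n₁ = (1 + 1/k)·((z_{α/2} + z_β)/d)² = 1.667 × (3.608/0.74)².
n₁ = 1.667 × 23.77 = 39.6.
Round up: n₁ = 40, giving n₂ = 1.5 × 40 = 60.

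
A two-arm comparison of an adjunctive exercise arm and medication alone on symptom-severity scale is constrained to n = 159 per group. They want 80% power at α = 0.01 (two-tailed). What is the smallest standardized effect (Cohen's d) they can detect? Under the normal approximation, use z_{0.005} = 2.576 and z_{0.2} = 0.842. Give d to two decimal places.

d_min ≈ 0.38

For two independent groups of n = 159 each: d_min = (z_{α/2} + z_β)·√(2/n).
z-sum = 2.576 + 0.842 = 3.418.
d_min = 3.418 × √(2/159) = 3.418 × 0.1122 = 0.383.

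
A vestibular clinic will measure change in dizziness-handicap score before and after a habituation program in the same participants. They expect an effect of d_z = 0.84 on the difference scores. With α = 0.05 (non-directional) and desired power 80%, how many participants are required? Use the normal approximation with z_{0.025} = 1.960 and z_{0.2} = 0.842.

For a paired (one-sample on differences) test: n = ((z_{α/2} + z_β) / d)².
z_{α/2} + z_β = 1.960 + 0.842 = 2.802.
n = (2.802 / 0.84)² = 3.336² = 11.13.
Round up.

n = 12 pairs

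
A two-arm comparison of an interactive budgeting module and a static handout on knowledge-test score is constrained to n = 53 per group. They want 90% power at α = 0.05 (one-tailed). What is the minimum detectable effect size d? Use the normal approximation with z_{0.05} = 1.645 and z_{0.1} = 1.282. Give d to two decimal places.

d_min ≈ 0.57

For two independent groups of n = 53 each: d_min = (z_{α} + z_β)·√(2/n).
z-sum = 1.645 + 1.282 = 2.927.
d_min = 2.927 × √(2/53) = 2.927 × 0.1943 = 0.569.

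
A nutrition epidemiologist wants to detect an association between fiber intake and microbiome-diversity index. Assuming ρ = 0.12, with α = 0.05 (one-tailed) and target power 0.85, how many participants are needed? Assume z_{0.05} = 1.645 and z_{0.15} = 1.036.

Fisher's z: C = ½·ln((1+r)/(1−r)) = ½·ln(1.2727) = 0.1206.
n = ((z_{α} + z_β)/C)² + 3.
(1.645 + 1.036) / 0.1206 = 2.681 / 0.1206 = 22.231.
n = 22.231² + 3 = 494.20 + 3 = 497.2.
Round up.

n = 498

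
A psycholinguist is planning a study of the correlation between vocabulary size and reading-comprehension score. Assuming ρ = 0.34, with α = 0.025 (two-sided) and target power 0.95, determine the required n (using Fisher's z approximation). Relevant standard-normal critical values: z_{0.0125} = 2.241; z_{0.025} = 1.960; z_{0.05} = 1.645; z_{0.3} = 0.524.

n = 124

Fisher's z: C = ½·ln((1+r)/(1−r)) = ½·ln(2.0303) = 0.3541.
n = ((z_{α/2} + z_β)/C)² + 3.
(2.241 + 1.645) / 0.3541 = 3.886 / 0.3541 = 10.974.
n = 10.974² + 3 = 120.44 + 3 = 123.4.
Round up.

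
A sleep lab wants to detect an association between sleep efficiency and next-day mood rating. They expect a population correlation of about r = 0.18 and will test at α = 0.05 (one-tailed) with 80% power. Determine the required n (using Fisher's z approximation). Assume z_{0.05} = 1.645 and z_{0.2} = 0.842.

Fisher's z: C = ½·ln((1+r)/(1−r)) = ½·ln(1.4390) = 0.1820.
n = ((z_{α} + z_β)/C)² + 3.
(1.645 + 0.842) / 0.1820 = 2.487 / 0.1820 = 13.665.
n = 13.665² + 3 = 186.73 + 3 = 189.7.
Round up.

n = 190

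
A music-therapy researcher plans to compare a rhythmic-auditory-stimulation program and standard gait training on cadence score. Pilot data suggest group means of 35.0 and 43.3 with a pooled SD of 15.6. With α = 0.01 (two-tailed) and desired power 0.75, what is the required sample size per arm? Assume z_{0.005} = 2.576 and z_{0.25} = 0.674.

Cohen's d = |M₁ − M₂| / SD_pooled = |35.0 − 43.3| / 15.6 = 8.3 / 15.6 = 0.532.
For two independent groups with equal n: n = 2·((z_{α/2} + z_β) / d)².
z_{α/2} + z_β = 2.576 + 0.674 = 3.250.
n = 2 × (3.250 / 0.532)² = 2 × 6.109² = 2 × 37.32 = 74.6.
Round up to the next whole participant.

n = 75 per group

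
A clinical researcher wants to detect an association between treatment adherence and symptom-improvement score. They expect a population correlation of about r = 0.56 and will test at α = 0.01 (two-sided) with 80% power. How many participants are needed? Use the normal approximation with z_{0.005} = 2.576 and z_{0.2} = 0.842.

Fisher's z: C = ½·ln((1+r)/(1−r)) = ½·ln(3.5455) = 0.6328.
n = ((z_{α/2} + z_β)/C)² + 3.
(2.576 + 0.842) / 0.6328 = 3.418 / 0.6328 = 5.401.
n = 5.401² + 3 = 29.18 + 3 = 32.2.
Round up.

n = 33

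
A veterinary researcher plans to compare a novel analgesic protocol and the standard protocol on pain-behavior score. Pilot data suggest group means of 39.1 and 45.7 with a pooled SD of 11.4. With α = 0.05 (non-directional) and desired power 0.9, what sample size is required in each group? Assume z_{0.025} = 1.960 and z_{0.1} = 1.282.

Cohen's d = |M₁ − M₂| / SD_pooled = |39.1 − 45.7| / 11.4 = 6.6 / 11.4 = 0.579.
For two independent groups with equal n: n = 2·((z_{α/2} + z_β) / d)².
z_{α/2} + z_β = 1.960 + 1.282 = 3.242.
n = 2 × (3.242 / 0.579)² = 2 × 5.599² = 2 × 31.35 = 62.7.
Round up to the next whole participant.

n = 63 per group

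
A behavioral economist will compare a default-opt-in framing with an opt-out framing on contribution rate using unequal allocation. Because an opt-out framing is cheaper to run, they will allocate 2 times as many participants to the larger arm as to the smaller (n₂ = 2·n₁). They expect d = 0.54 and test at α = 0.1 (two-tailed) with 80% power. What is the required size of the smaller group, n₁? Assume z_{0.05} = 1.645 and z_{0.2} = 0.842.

With allocation ratio k = n₂/n₁ = 2, Var(x̄₁−x̄₂) = σ²(1/n₁ + 1/(k·n₁)) = σ²·(k+1)/(k·n₁).
So n₁ = (1 + 1/k)·((z_{α/2} + z_β)/d)² = 1.500 × (2.487/0.54)².
n₁ = 1.500 × 21.21 = 31.8.
Round up: n₁ = 32, giving n₂ = 2 × 32 = 64.

n₁ = 32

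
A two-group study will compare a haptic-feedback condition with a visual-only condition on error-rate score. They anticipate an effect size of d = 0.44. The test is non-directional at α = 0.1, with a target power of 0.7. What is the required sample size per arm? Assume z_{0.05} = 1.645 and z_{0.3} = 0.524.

n = 49 per group

For two independent groups with equal n: n = 2·((z_{α/2} + z_β) / d)².
z_{α/2} + z_β = 1.645 + 0.524 = 2.169.
n = 2 × (2.169 / 0.44)² = 2 × 4.930² = 2 × 24.30 = 48.6.
Round up to the next whole participant.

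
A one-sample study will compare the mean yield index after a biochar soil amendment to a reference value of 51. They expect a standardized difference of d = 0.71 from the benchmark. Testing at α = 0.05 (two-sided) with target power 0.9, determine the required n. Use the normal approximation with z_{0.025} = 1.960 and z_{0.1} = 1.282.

For a one-sample test: n = ((z_{α/2} + z_β) / d)².
z_{α/2} + z_β = 1.960 + 1.282 = 3.242.
n = (3.242 / 0.71)² = 4.566² = 20.85.
Round up.

n = 21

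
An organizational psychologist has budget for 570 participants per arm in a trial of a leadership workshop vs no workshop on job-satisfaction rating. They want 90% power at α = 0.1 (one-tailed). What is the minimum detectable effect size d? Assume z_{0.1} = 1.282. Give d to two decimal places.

d_min ≈ 0.15

For two independent groups of n = 570 each: d_min = (z_{α} + z_β)·√(2/n).
z-sum = 1.282 + 1.282 = 2.564.
d_min = 2.564 × √(2/570) = 2.564 × 0.0592 = 0.152.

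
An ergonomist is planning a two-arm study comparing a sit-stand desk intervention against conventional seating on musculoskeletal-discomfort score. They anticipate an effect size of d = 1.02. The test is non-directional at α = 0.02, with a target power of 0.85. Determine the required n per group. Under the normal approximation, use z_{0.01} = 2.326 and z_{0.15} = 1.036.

n = 22 per group

For two independent groups with equal n: n = 2·((z_{α/2} + z_β) / d)².
z_{α/2} + z_β = 2.326 + 1.036 = 3.362.
n = 2 × (3.362 / 1.02)² = 2 × 3.296² = 2 × 10.86 = 21.7.
Round up to the next whole participant.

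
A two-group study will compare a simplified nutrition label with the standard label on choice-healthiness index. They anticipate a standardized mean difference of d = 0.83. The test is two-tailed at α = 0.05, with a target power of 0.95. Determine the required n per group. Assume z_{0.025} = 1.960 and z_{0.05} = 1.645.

For two independent groups with equal n: n = 2·((z_{α/2} + z_β) / d)².
z_{α/2} + z_β = 1.960 + 1.645 = 3.605.
n = 2 × (3.605 / 0.83)² = 2 × 4.343² = 2 × 18.86 = 37.7.
Round up to the next whole participant.

n = 38 per group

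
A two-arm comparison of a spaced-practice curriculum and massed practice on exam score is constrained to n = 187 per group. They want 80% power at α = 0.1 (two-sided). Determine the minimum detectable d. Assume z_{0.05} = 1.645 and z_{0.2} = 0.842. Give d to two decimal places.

For two independent groups of n = 187 each: d_min = (z_{α/2} + z_β)·√(2/n).
z-sum = 1.645 + 0.842 = 2.487.
d_min = 2.487 × √(2/187) = 2.487 × 0.1034 = 0.257.

d_min ≈ 0.26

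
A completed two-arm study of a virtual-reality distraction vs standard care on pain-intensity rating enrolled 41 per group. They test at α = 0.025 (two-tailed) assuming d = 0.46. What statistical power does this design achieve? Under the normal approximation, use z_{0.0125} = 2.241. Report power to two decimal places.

power ≈ 0.44

For two equal groups, power = Φ(d·√(n/2) − z_{α/2}).
d·√(n/2) = 0.46 × √(41/2) = 0.46 × 4.528 = 2.083.
z_β = 2.083 − 2.241 = -0.158.
Power = Φ(-0.158) = 0.437.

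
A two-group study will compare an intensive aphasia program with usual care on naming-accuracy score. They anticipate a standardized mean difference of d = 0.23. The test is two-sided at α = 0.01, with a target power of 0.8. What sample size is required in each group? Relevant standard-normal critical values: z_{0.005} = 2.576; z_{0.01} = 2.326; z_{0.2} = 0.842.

For two independent groups with equal n: n = 2·((z_{α/2} + z_β) / d)².
z_{α/2} + z_β = 2.576 + 0.842 = 3.418.
n = 2 × (3.418 / 0.23)² = 2 × 14.861² = 2 × 220.85 = 441.7.
Round up to the next whole participant.

n = 442 per group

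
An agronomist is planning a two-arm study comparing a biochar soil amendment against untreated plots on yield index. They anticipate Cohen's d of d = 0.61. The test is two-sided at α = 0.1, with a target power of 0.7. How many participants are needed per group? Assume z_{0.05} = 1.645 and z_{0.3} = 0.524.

For two independent groups with equal n: n = 2·((z_{α/2} + z_β) / d)².
z_{α/2} + z_β = 1.645 + 0.524 = 2.169.
n = 2 × (2.169 / 0.61)² = 2 × 3.556² = 2 × 12.64 = 25.3.
Round up to the next whole participant.

n = 26 per group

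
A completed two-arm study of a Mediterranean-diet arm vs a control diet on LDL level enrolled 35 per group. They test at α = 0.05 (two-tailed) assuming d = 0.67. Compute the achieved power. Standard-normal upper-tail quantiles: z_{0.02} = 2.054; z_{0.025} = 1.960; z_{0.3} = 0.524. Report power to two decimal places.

For two equal groups, power = Φ(d·√(n/2) − z_{α/2}).
d·√(n/2) = 0.67 × √(35/2) = 0.67 × 4.183 = 2.803.
z_β = 2.803 − 1.960 = 0.843.
Power = Φ(0.843) = 0.800.

power ≈ 0.80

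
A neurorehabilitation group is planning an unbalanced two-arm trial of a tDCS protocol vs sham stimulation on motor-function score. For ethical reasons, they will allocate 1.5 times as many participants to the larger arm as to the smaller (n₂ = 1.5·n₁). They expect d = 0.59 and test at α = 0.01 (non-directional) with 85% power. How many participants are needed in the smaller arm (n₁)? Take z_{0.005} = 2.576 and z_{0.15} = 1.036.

n₁ = 63

With allocation ratio k = n₂/n₁ = 1.5, Var(x̄₁−x̄₂) = σ²(1/n₁ + 1/(k·n₁)) = σ²·(k+1)/(k·n₁).
So n₁ = (1 + 1/k)·((z_{α/2} + z_β)/d)² = 1.667 × (3.612/0.59)².
n₁ = 1.667 × 37.48 = 62.5.
Round up: n₁ = 63, giving n₂ = ⌈1.5 × 63⌉ = ⌈94.5⌉ = 95.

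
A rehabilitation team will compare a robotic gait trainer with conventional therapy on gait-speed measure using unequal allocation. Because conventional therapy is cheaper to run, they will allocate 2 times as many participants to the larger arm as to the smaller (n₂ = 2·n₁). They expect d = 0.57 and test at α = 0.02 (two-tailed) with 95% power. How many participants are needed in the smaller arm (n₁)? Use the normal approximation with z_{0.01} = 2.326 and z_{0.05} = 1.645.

With allocation ratio k = n₂/n₁ = 2, Var(x̄₁−x̄₂) = σ²(1/n₁ + 1/(k·n₁)) = σ²·(k+1)/(k·n₁).
So n₁ = (1 + 1/k)·((z_{α/2} + z_β)/d)² = 1.500 × (3.971/0.57)².
n₁ = 1.500 × 48.53 = 72.8.
Round up: n₁ = 73, giving n₂ = 2 × 73 = 146.

n₁ = 73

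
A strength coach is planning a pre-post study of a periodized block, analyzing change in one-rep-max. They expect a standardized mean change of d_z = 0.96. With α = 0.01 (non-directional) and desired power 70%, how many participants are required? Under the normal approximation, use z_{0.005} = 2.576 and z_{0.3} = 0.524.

For a paired (one-sample on differences) test: n = ((z_{α/2} + z_β) / d)².
z_{α/2} + z_β = 2.576 + 0.524 = 3.100.
n = (3.100 / 0.96)² = 3.229² = 10.43.
Round up.

n = 11 pairs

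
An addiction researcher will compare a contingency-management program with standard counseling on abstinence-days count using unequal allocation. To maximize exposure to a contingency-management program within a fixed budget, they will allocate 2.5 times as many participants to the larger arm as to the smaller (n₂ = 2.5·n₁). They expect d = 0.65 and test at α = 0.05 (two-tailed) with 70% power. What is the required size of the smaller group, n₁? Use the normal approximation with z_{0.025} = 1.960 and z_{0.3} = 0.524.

With allocation ratio k = n₂/n₁ = 2.5, Var(x̄₁−x̄₂) = σ²(1/n₁ + 1/(k·n₁)) = σ²·(k+1)/(k·n₁).
So n₁ = (1 + 1/k)·((z_{α/2} + z_β)/d)² = 1.400 × (2.484/0.65)².
n₁ = 1.400 × 14.60 = 20.4.
Round up: n₁ = 21, giving n₂ = ⌈2.5 × 21⌉ = ⌈52.5⌉ = 53.

n₁ = 21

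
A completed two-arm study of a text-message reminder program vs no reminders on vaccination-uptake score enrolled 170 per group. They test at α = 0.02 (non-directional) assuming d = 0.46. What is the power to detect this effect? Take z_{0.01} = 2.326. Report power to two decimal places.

For two equal groups, power = Φ(d·√(n/2) − z_{α/2}).
d·√(n/2) = 0.46 × √(170/2) = 0.46 × 9.220 = 4.241.
z_β = 4.241 − 2.326 = 1.915.
Power = Φ(1.915) = 0.972.

power ≈ 0.97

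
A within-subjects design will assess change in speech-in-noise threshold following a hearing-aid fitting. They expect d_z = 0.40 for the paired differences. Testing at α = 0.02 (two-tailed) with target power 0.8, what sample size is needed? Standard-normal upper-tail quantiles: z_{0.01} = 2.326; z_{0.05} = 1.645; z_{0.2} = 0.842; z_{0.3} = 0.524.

n = 63 pairs

For a paired (one-sample on differences) test: n = ((z_{α/2} + z_β) / d)².
z_{α/2} + z_β = 2.326 + 0.842 = 3.168.
n = (3.168 / 0.40)² = 7.920² = 62.73.
Round up.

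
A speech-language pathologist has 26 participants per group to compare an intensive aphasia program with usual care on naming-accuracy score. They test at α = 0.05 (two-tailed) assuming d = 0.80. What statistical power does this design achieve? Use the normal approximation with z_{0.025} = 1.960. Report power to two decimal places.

power ≈ 0.82

For two equal groups, power = Φ(d·√(n/2) − z_{α/2}).
d·√(n/2) = 0.80 × √(26/2) = 0.80 × 3.606 = 2.884.
z_β = 2.884 − 1.960 = 0.924.
Power = Φ(0.924) = 0.822.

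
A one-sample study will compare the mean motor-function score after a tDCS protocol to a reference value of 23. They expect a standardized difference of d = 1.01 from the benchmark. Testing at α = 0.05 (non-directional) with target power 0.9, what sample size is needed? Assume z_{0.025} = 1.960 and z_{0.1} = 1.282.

n = 11

For a one-sample test: n = ((z_{α/2} + z_β) / d)².
z_{α/2} + z_β = 1.960 + 1.282 = 3.242.
n = (3.242 / 1.01)² = 3.210² = 10.30.
Round up.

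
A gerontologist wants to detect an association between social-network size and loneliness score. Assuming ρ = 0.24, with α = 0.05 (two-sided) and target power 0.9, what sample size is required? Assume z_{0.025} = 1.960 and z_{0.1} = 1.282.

n = 179

Fisher's z: C = ½·ln((1+r)/(1−r)) = ½·ln(1.6316) = 0.2448.
n = ((z_{α/2} + z_β)/C)² + 3.
(1.960 + 1.282) / 0.2448 = 3.242 / 0.2448 = 13.243.
n = 13.243² + 3 = 175.39 + 3 = 178.4.
Round up.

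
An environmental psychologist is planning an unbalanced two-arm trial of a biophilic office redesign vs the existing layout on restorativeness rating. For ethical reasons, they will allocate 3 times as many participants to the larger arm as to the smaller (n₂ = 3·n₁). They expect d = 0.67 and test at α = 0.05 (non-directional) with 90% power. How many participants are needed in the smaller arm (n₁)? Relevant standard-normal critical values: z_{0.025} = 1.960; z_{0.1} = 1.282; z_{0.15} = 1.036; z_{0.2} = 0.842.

n₁ = 32

With allocation ratio k = n₂/n₁ = 3, Var(x̄₁−x̄₂) = σ²(1/n₁ + 1/(k·n₁)) = σ²·(k+1)/(k·n₁).
So n₁ = (1 + 1/k)·((z_{α/2} + z_β)/d)² = 1.333 × (3.242/0.67)².
n₁ = 1.333 × 23.41 = 31.2.
Round up: n₁ = 32, giving n₂ = 3 × 32 = 96.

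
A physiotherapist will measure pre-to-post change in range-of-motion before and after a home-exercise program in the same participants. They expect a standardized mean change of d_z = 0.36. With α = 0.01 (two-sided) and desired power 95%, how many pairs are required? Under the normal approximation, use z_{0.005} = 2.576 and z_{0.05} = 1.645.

n = 138 pairs

For a paired (one-sample on differences) test: n = ((z_{α/2} + z_β) / d)².
z_{α/2} + z_β = 2.576 + 1.645 = 4.221.
n = (4.221 / 0.36)² = 11.725² = 137.48.
Round up.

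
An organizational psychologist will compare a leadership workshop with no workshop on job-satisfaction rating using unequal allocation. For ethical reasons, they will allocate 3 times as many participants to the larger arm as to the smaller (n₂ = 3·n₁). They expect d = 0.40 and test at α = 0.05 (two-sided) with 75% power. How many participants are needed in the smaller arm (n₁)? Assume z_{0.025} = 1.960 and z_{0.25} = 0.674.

n₁ = 58

With allocation ratio k = n₂/n₁ = 3, Var(x̄₁−x̄₂) = σ²(1/n₁ + 1/(k·n₁)) = σ²·(k+1)/(k·n₁).
So n₁ = (1 + 1/k)·((z_{α/2} + z_β)/d)² = 1.333 × (2.634/0.40)².
n₁ = 1.333 × 43.36 = 57.8.
Round up: n₁ = 58, giving n₂ = 3 × 58 = 174.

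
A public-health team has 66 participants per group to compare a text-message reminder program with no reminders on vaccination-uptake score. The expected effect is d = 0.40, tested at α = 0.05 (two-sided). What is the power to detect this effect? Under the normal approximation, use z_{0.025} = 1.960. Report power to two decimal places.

For two equal groups, power = Φ(d·√(n/2) − z_{α/2}).
d·√(n/2) = 0.40 × √(66/2) = 0.40 × 5.745 = 2.298.
z_β = 2.298 − 1.960 = 0.338.
Power = Φ(0.338) = 0.632.

power ≈ 0.63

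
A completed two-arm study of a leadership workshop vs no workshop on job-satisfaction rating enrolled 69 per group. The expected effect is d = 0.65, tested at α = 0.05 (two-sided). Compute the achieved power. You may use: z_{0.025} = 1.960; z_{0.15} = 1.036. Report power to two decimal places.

power ≈ 0.97

For two equal groups, power = Φ(d·√(n/2) − z_{α/2}).
d·√(n/2) = 0.65 × √(69/2) = 0.65 × 5.874 = 3.818.
z_β = 3.818 − 1.960 = 1.858.
Power = Φ(1.858) = 0.968.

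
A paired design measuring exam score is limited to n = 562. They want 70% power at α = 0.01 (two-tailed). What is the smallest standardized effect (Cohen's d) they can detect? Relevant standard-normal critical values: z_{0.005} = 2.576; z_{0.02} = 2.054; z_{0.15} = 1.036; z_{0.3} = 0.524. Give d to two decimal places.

d_min ≈ 0.13

For a single sample (or paired design) of n = 562: d_min = (z_{α/2} + z_β)/√n.
z-sum = 2.576 + 0.524 = 3.100.
d_min = 3.100 / √562 = 3.100 / 23.707 = 0.131.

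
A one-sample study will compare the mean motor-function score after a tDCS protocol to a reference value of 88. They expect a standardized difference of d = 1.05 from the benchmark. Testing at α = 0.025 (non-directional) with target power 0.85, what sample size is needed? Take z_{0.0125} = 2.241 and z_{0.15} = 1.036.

n = 10

For a one-sample test: n = ((z_{α/2} + z_β) / d)².
z_{α/2} + z_β = 2.241 + 1.036 = 3.277.
n = (3.277 / 1.05)² = 3.121² = 9.74.
Round up.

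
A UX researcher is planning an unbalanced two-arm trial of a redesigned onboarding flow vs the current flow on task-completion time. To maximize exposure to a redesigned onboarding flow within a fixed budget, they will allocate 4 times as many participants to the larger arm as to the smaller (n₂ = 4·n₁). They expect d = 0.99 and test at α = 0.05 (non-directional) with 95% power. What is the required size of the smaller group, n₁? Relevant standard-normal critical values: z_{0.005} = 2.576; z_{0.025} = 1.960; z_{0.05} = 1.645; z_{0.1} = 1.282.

n₁ = 17

With allocation ratio k = n₂/n₁ = 4, Var(x̄₁−x̄₂) = σ²(1/n₁ + 1/(k·n₁)) = σ²·(k+1)/(k·n₁).
So n₁ = (1 + 1/k)·((z_{α/2} + z_β)/d)² = 1.250 × (3.605/0.99)².
n₁ = 1.250 × 13.26 = 16.6.
Round up: n₁ = 17, giving n₂ = 4 × 17 = 68.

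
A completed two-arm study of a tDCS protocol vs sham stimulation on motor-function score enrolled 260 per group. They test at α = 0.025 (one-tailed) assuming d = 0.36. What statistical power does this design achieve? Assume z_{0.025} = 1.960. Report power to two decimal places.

For two equal groups, power = Φ(d·√(n/2) − z_{α}).
d·√(n/2) = 0.36 × √(260/2) = 0.36 × 11.402 = 4.105.
z_β = 4.105 − 1.960 = 2.145.
Power = Φ(2.145) = 0.984.

power ≈ 0.98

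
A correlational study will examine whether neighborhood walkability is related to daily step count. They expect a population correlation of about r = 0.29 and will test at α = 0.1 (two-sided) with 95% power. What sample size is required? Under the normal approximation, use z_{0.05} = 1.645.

n = 125

Fisher's z: C = ½·ln((1+r)/(1−r)) = ½·ln(1.8169) = 0.2986.
n = ((z_{α/2} + z_β)/C)² + 3.
(1.645 + 1.645) / 0.2986 = 3.290 / 0.2986 = 11.018.
n = 11.018² + 3 = 121.40 + 3 = 124.4.
Round up.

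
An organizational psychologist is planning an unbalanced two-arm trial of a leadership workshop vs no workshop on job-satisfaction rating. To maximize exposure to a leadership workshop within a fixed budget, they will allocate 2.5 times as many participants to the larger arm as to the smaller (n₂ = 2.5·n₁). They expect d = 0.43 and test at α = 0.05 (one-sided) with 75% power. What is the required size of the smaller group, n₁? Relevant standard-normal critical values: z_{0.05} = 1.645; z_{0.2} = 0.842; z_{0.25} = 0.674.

With allocation ratio k = n₂/n₁ = 2.5, Var(x̄₁−x̄₂) = σ²(1/n₁ + 1/(k·n₁)) = σ²·(k+1)/(k·n₁).
So n₁ = (1 + 1/k)·((z_{α} + z_β)/d)² = 1.400 × (2.319/0.43)².
n₁ = 1.400 × 29.08 = 40.7.
Round up: n₁ = 41, giving n₂ = ⌈2.5 × 41⌉ = ⌈102.5⌉ = 103.

n₁ = 41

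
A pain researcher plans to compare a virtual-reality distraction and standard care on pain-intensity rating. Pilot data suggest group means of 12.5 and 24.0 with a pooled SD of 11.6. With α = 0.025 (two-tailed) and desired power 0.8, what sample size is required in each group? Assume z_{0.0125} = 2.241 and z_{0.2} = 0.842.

n = 20 per group

Cohen's d = |M₁ − M₂| / SD_pooled = |12.5 − 24.0| / 11.6 = 11.5 / 11.6 = 0.991.
For two independent groups with equal n: n = 2·((z_{α/2} + z_β) / d)².
z_{α/2} + z_β = 2.241 + 0.842 = 3.083.
n = 2 × (3.083 / 0.991)² = 2 × 3.111² = 2 × 9.68 = 19.4.
Round up to the next whole participant.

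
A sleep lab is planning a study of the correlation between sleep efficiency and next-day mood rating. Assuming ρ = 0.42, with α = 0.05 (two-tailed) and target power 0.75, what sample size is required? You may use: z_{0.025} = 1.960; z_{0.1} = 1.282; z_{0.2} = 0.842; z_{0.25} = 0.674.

Fisher's z: C = ½·ln((1+r)/(1−r)) = ½·ln(2.4483) = 0.4477.
n = ((z_{α/2} + z_β)/C)² + 3.
(1.960 + 0.674) / 0.4477 = 2.634 / 0.4477 = 5.883.
n = 5.883² + 3 = 34.61 + 3 = 37.6.
Round up.

n = 38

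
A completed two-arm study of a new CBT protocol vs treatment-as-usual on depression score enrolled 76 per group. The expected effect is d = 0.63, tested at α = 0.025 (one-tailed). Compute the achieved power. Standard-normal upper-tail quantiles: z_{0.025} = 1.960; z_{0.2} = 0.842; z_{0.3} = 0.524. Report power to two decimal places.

For two equal groups, power = Φ(d·√(n/2) − z_{α}).
d·√(n/2) = 0.63 × √(76/2) = 0.63 × 6.164 = 3.884.
z_β = 3.884 − 1.960 = 1.924.
Power = Φ(1.924) = 0.973.

power ≈ 0.97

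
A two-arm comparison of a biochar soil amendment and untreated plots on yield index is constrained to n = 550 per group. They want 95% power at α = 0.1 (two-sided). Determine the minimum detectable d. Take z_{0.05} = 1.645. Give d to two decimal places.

d_min ≈ 0.20

For two independent groups of n = 550 each: d_min = (z_{α/2} + z_β)·√(2/n).
z-sum = 1.645 + 1.645 = 3.290.
d_min = 3.290 × √(2/550) = 3.290 × 0.0603 = 0.198.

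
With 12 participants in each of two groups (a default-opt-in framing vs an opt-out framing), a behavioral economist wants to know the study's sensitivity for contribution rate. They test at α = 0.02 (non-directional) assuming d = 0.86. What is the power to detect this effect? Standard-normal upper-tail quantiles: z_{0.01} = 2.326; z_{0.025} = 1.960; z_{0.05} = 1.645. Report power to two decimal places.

For two equal groups, power = Φ(d·√(n/2) − z_{α/2}).
d·√(n/2) = 0.86 × √(12/2) = 0.86 × 2.449 = 2.107.
z_β = 2.107 − 2.326 = -0.219.
Power = Φ(-0.219) = 0.413.

power ≈ 0.41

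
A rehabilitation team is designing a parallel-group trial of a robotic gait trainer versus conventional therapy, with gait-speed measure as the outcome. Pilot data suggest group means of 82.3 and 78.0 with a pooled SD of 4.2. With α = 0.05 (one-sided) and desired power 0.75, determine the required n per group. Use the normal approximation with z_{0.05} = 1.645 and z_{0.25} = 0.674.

n = 11 per group

Cohen's d = |M₁ − M₂| / SD_pooled = |82.3 − 78.0| / 4.2 = 4.3 / 4.2 = 1.024.
For two independent groups with equal n: n = 2·((z_{α} + z_β) / d)².
z_{α} + z_β = 1.645 + 0.674 = 2.319.
n = 2 × (2.319 / 1.024)² = 2 × 2.265² = 2 × 5.13 = 10.3.
Round up to the next whole participant.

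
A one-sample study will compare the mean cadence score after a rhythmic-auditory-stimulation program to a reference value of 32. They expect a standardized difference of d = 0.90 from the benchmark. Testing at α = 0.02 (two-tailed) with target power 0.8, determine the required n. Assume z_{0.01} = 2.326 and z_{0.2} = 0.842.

For a one-sample test: n = ((z_{α/2} + z_β) / d)².
z_{α/2} + z_β = 2.326 + 0.842 = 3.168.
n = (3.168 / 0.90)² = 3.520² = 12.39.
Round up.

n = 13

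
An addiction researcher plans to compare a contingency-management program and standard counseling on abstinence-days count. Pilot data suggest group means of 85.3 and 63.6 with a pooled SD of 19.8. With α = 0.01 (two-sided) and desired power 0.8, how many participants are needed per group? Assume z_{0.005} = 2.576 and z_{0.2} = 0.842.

n = 20 per group

Cohen's d = |M₁ − M₂| / SD_pooled = |85.3 − 63.6| / 19.8 = 21.7 / 19.8 = 1.096.
For two independent groups with equal n: n = 2·((z_{α/2} + z_β) / d)².
z_{α/2} + z_β = 2.576 + 0.842 = 3.418.
n = 2 × (3.418 / 1.096)² = 2 × 3.119² = 2 × 9.73 = 19.5.
Round up to the next whole participant.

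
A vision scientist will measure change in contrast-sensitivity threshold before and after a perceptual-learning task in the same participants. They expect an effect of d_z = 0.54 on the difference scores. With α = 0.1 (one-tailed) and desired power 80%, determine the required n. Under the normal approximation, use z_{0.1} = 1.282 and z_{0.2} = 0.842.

For a paired (one-sample on differences) test: n = ((z_{α} + z_β) / d)².
z_{α} + z_β = 1.282 + 0.842 = 2.124.
n = (2.124 / 0.54)² = 3.933² = 15.47.
Round up.

n = 16 pairs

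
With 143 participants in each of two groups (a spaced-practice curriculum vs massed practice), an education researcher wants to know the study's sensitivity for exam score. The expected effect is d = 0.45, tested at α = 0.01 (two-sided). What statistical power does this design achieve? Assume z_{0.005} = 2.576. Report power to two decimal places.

power ≈ 0.89

For two equal groups, power = Φ(d·√(n/2) − z_{α/2}).
d·√(n/2) = 0.45 × √(143/2) = 0.45 × 8.456 = 3.805.
z_β = 3.805 − 2.576 = 1.229.
Power = Φ(1.229) = 0.890.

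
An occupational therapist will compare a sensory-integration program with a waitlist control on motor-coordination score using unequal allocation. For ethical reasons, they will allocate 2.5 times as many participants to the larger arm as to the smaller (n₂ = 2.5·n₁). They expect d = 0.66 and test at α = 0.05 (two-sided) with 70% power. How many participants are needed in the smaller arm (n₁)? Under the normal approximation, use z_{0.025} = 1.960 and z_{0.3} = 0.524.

With allocation ratio k = n₂/n₁ = 2.5, Var(x̄₁−x̄₂) = σ²(1/n₁ + 1/(k·n₁)) = σ²·(k+1)/(k·n₁).
So n₁ = (1 + 1/k)·((z_{α/2} + z_β)/d)² = 1.400 × (2.484/0.66)².
n₁ = 1.400 × 14.16 = 19.8.
Round up: n₁ = 20, giving n₂ = 2.5 × 20 = 50.

n₁ = 20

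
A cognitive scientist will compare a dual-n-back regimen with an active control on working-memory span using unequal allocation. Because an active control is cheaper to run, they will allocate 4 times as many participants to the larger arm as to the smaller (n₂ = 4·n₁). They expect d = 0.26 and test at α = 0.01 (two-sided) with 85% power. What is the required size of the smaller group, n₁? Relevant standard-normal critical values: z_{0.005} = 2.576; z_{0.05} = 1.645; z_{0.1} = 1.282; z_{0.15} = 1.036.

n₁ = 242

With allocation ratio k = n₂/n₁ = 4, Var(x̄₁−x̄₂) = σ²(1/n₁ + 1/(k·n₁)) = σ²·(k+1)/(k·n₁).
So n₁ = (1 + 1/k)·((z_{α/2} + z_β)/d)² = 1.250 × (3.612/0.26)².
n₁ = 1.250 × 193.00 = 241.2.
Round up: n₁ = 242, giving n₂ = 4 × 242 = 968.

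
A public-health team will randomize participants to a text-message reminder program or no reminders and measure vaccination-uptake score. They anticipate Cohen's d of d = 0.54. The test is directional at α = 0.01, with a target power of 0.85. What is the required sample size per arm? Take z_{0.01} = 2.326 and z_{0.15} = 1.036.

n = 78 per group

For two independent groups with equal n: n = 2·((z_{α} + z_β) / d)².
z_{α} + z_β = 2.326 + 1.036 = 3.362.
n = 2 × (3.362 / 0.54)² = 2 × 6.226² = 2 × 38.76 = 77.5.
Round up to the next whole participant.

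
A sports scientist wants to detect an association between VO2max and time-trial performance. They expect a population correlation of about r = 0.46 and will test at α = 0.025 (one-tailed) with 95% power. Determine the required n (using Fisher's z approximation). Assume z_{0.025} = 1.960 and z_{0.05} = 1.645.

Fisher's z: C = ½·ln((1+r)/(1−r)) = ½·ln(2.7037) = 0.4973.
n = ((z_{α} + z_β)/C)² + 3.
(1.960 + 1.645) / 0.4973 = 3.605 / 0.4973 = 7.249.
n = 7.249² + 3 = 52.55 + 3 = 55.6.
Round up.

n = 56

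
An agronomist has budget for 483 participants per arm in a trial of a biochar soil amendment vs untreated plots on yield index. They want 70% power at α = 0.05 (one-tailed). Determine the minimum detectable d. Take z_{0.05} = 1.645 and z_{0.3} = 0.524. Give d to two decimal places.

d_min ≈ 0.14

For two independent groups of n = 483 each: d_min = (z_{α} + z_β)·√(2/n).
z-sum = 1.645 + 0.524 = 2.169.
d_min = 2.169 × √(2/483) = 2.169 × 0.0643 = 0.140.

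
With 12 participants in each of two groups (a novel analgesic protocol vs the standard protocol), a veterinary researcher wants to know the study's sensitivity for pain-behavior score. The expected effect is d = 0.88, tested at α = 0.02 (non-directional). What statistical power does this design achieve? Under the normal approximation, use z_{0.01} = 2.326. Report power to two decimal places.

For two equal groups, power = Φ(d·√(n/2) − z_{α/2}).
d·√(n/2) = 0.88 × √(12/2) = 0.88 × 2.449 = 2.156.
z_β = 2.156 − 2.326 = -0.170.
Power = Φ(-0.170) = 0.432.

power ≈ 0.43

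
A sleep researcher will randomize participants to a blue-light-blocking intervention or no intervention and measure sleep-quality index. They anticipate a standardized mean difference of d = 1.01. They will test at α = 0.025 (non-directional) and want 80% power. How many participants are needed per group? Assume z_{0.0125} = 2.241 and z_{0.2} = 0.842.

For two independent groups with equal n: n = 2·((z_{α/2} + z_β) / d)².
z_{α/2} + z_β = 2.241 + 0.842 = 3.083.
n = 2 × (3.083 / 1.01)² = 2 × 3.052² = 2 × 9.32 = 18.6.
Round up to the next whole participant.

n = 19 per group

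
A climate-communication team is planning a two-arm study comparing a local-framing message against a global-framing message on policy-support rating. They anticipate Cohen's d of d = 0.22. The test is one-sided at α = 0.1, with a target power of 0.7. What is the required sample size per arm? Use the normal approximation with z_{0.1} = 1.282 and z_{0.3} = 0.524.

n = 135 per group

For two independent groups with equal n: n = 2·((z_{α} + z_β) / d)².
z_{α} + z_β = 1.282 + 0.524 = 1.806.
n = 2 × (1.806 / 0.22)² = 2 × 8.209² = 2 × 67.39 = 134.8.
Round up to the next whole participant.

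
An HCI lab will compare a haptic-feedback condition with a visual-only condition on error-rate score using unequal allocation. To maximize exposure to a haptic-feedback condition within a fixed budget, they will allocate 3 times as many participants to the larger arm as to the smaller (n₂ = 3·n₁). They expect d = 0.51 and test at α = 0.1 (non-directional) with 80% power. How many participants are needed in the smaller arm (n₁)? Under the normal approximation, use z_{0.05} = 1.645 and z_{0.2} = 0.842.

With allocation ratio k = n₂/n₁ = 3, Var(x̄₁−x̄₂) = σ²(1/n₁ + 1/(k·n₁)) = σ²·(k+1)/(k·n₁).
So n₁ = (1 + 1/k)·((z_{α/2} + z_β)/d)² = 1.333 × (2.487/0.51)².
n₁ = 1.333 × 23.78 = 31.7.
Round up: n₁ = 32, giving n₂ = 3 × 32 = 96.

n₁ = 32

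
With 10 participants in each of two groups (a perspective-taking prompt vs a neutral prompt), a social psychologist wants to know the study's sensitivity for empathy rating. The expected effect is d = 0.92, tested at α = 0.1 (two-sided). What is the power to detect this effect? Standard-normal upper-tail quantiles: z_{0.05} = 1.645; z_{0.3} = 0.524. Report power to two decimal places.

For two equal groups, power = Φ(d·√(n/2) − z_{α/2}).
d·√(n/2) = 0.92 × √(10/2) = 0.92 × 2.236 = 2.057.
z_β = 2.057 − 1.645 = 0.412.
Power = Φ(0.412) = 0.660.

power ≈ 0.66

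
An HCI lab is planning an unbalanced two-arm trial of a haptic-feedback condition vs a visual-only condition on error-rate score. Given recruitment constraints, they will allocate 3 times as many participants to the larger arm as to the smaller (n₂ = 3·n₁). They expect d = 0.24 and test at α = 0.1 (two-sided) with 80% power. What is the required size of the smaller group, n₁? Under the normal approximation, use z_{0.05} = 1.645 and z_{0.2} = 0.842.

With allocation ratio k = n₂/n₁ = 3, Var(x̄₁−x̄₂) = σ²(1/n₁ + 1/(k·n₁)) = σ²·(k+1)/(k·n₁).
So n₁ = (1 + 1/k)·((z_{α/2} + z_β)/d)² = 1.333 × (2.487/0.24)².
n₁ = 1.333 × 107.38 = 143.2.
Round up: n₁ = 144, giving n₂ = 3 × 144 = 432.

n₁ = 144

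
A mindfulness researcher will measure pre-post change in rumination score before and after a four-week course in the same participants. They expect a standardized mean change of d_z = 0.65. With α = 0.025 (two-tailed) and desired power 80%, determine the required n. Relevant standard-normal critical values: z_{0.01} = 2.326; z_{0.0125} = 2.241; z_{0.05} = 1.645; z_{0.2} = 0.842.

n = 23 pairs

For a paired (one-sample on differences) test: n = ((z_{α/2} + z_β) / d)².
z_{α/2} + z_β = 2.241 + 0.842 = 3.083.
n = (3.083 / 0.65)² = 4.743² = 22.50.
Round up.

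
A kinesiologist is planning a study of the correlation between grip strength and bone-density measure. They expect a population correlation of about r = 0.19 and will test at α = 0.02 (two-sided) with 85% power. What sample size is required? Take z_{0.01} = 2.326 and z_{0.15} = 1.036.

Fisher's z: C = ½·ln((1+r)/(1−r)) = ½·ln(1.4691) = 0.1923.
n = ((z_{α/2} + z_β)/C)² + 3.
(2.326 + 1.036) / 0.1923 = 3.362 / 0.1923 = 17.483.
n = 17.483² + 3 = 305.66 + 3 = 308.7.
Round up.

n = 309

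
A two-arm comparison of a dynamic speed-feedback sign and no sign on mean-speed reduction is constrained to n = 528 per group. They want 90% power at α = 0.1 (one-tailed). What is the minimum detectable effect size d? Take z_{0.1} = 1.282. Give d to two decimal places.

d_min ≈ 0.16

For two independent groups of n = 528 each: d_min = (z_{α} + z_β)·√(2/n).
z-sum = 1.282 + 1.282 = 2.564.
d_min = 2.564 × √(2/528) = 2.564 × 0.0615 = 0.158.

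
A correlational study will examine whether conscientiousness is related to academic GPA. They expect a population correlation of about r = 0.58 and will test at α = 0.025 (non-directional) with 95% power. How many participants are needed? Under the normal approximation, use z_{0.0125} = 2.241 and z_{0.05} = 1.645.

Fisher's z: C = ½·ln((1+r)/(1−r)) = ½·ln(3.7619) = 0.6625.
n = ((z_{α/2} + z_β)/C)² + 3.
(2.241 + 1.645) / 0.6625 = 3.886 / 0.6625 = 5.866.
n = 5.866² + 3 = 34.41 + 3 = 37.4.
Round up.

n = 38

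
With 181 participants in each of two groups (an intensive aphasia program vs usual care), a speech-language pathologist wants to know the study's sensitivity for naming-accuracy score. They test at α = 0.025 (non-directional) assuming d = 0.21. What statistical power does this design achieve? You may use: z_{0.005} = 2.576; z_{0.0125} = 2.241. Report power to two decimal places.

For two equal groups, power = Φ(d·√(n/2) − z_{α/2}).
d·√(n/2) = 0.21 × √(181/2) = 0.21 × 9.513 = 1.998.
z_β = 1.998 − 2.241 = -0.243.
Power = Φ(-0.243) = 0.404.

power ≈ 0.40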